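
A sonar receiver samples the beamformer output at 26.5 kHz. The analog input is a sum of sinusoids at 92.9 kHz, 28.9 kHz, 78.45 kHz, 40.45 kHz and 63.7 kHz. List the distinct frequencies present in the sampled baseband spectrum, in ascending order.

1.05 kHz, 2.4 kHz, 10.7 kHz, 12.55 kHz, 13.1 kHz

fs/2 = 13.25 kHz.
92.9 kHz mod fs = 13.4 kHz.
13.4 kHz > fs/2 = 13.25 kHz, folds to fs − 13.4 kHz = 13.1 kHz.
28.9 kHz mod fs = 2.4 kHz.
2.4 kHz ≤ fs/2 = 13.25 kHz, appears at 2.4 kHz.
78.45 kHz mod fs = 25.45 kHz.
25.45 kHz > fs/2 = 13.25 kHz, folds to fs − 25.45 kHz = 1.05 kHz.
40.45 kHz mod fs = 13.95 kHz.
13.95 kHz > fs/2 = 13.25 kHz, folds to fs − 13.95 kHz = 12.55 kHz.
63.7 kHz mod fs = 10.7 kHz.
10.7 kHz ≤ fs/2 = 13.25 kHz, appears at 10.7 kHz.
Distinct values: {1.05 kHz, 2.4 kHz, 10.7 kHz, 12.55 kHz, 13.1 kHz}.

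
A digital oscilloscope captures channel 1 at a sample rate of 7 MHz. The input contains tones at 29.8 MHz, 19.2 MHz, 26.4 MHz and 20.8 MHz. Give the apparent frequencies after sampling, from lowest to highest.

fs/2 = 3.5 MHz.
29.8 MHz mod fs = 1.8 MHz.
1.8 MHz ≤ fs/2 = 3.5 MHz, appears at 1.8 MHz.
19.2 MHz mod fs = 5.2 MHz.
5.2 MHz > fs/2 = 3.5 MHz, folds to fs − 5.2 MHz = 1.8 MHz.
26.4 MHz mod fs = 5.4 MHz.
5.4 MHz > fs/2 = 3.5 MHz, folds to fs − 5.4 MHz = 1.6 MHz.
20.8 MHz mod fs = 6.8 MHz.
6.8 MHz > fs/2 = 3.5 MHz, folds to fs − 6.8 MHz = 0.2 MHz.
Distinct values: {0.2 MHz, 1.6 MHz, 1.8 MHz}.

0.2 MHz, 1.6 MHz, 1.8 MHz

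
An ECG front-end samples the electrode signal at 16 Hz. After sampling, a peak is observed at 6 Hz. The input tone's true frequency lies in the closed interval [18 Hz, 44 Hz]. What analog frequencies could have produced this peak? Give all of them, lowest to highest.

22 Hz, 26 Hz, 38 Hz, 42 Hz

Frequencies that alias to 6 Hz are k·fs ± 6 Hz for integer k ≥ 0.
k=0: 6 Hz.
k=1: 10 Hz, 22 Hz.
k=2: 26 Hz, 38 Hz.
k=3: 42 Hz, 54 Hz.
k=4: 58 Hz, 70 Hz.
Within [18 Hz, 44 Hz]: 22 Hz, 26 Hz, 38 Hz, 42 Hz.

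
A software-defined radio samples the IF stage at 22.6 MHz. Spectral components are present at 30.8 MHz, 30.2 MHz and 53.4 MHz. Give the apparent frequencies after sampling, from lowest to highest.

7.6 MHz, 8.2 MHz

fs/2 = 11.3 MHz.
30.8 MHz mod fs = 8.2 MHz.
8.2 MHz ≤ fs/2 = 11.3 MHz, appears at 8.2 MHz.
30.2 MHz mod fs = 7.6 MHz.
7.6 MHz ≤ fs/2 = 11.3 MHz, appears at 7.6 MHz.
53.4 MHz mod fs = 8.2 MHz.
8.2 MHz ≤ fs/2 = 11.3 MHz, appears at 8.2 MHz.
Distinct values: {7.6 MHz, 8.2 MHz}.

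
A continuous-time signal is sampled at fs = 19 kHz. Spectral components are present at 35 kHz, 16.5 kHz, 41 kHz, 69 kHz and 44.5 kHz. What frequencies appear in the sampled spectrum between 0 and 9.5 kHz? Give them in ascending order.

2.5 kHz, 3 kHz, 6.5 kHz, 7 kHz

fs/2 = 9.5 kHz.
35 kHz mod fs = 16 kHz.
16 kHz > fs/2 = 9.5 kHz, folds to fs − 16 kHz = 3 kHz.
16.5 kHz > fs/2 = 9.5 kHz, folds to fs − 16.5 kHz = 2.5 kHz.
41 kHz mod fs = 3 kHz.
3 kHz ≤ fs/2 = 9.5 kHz, appears at 3 kHz.
69 kHz mod fs = 12 kHz.
12 kHz > fs/2 = 9.5 kHz, folds to fs − 12 kHz = 7 kHz.
44.5 kHz mod fs = 6.5 kHz.
6.5 kHz ≤ fs/2 = 9.5 kHz, appears at 6.5 kHz.
Distinct values: {2.5 kHz, 3 kHz, 6.5 kHz, 7 kHz}.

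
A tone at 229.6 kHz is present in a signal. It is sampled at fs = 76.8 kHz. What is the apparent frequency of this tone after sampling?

0.8 kHz

229.6 kHz mod fs = 76 kHz.
76 kHz > fs/2 = 38.4 kHz, folds to fs − 76 kHz = 0.8 kHz.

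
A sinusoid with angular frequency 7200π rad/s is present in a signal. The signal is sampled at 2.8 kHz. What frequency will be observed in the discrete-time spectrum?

0.8 kHz

ω = 7200π rad/s → f = ω/(2π) = 3600 Hz = 3.6 kHz.
3.6 kHz mod fs = 0.8 kHz.
0.8 kHz ≤ fs/2 = 1.4 kHz, appears at 0.8 kHz.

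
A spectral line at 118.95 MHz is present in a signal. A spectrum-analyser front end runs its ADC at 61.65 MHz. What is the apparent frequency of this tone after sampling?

118.95 MHz mod fs = 57.3 MHz.
57.3 MHz > fs/2 = 30.825 MHz, folds to fs − 57.3 MHz = 4.35 MHz.

4.35 MHz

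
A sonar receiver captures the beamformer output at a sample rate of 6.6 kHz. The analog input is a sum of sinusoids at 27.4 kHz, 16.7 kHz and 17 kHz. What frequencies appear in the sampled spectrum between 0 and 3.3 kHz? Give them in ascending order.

1 kHz, 2.8 kHz, 3.1 kHz

fs/2 = 3.3 kHz.
27.4 kHz mod fs = 1 kHz.
1 kHz ≤ fs/2 = 3.3 kHz, appears at 1 kHz.
16.7 kHz mod fs = 3.5 kHz.
3.5 kHz > fs/2 = 3.3 kHz, folds to fs − 3.5 kHz = 3.1 kHz.
17 kHz mod fs = 3.8 kHz.
3.8 kHz > fs/2 = 3.3 kHz, folds to fs − 3.8 kHz = 2.8 kHz.
Distinct values: {1 kHz, 2.8 kHz, 3.1 kHz}.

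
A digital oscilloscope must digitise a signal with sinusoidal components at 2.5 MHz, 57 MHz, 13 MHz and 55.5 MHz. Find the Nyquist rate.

Highest-frequency component: 57 MHz.
Nyquist rate = 2 × 57 MHz = 114 MHz.

114 MHz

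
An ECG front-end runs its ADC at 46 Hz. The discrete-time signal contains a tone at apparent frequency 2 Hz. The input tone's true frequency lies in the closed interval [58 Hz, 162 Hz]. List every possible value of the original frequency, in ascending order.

Frequencies that alias to 2 Hz are k·fs ± 2 Hz for integer k ≥ 0.
k=0: 2 Hz.
k=1: 44 Hz, 48 Hz.
k=2: 90 Hz, 94 Hz.
k=3: 136 Hz, 140 Hz.
k=4: 182 Hz, 186 Hz.
Within [58 Hz, 162 Hz]: 90 Hz, 94 Hz, 136 Hz, 140 Hz.

90 Hz, 94 Hz, 136 Hz, 140 Hz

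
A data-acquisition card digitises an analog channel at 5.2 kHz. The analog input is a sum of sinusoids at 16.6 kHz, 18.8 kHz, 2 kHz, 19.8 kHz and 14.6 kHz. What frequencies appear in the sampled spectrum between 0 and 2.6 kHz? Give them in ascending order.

fs/2 = 2.6 kHz.
16.6 kHz mod fs = 1 kHz.
1 kHz ≤ fs/2 = 2.6 kHz, appears at 1 kHz.
18.8 kHz mod fs = 3.2 kHz.
3.2 kHz > fs/2 = 2.6 kHz, folds to fs − 3.2 kHz = 2 kHz.
2 kHz ≤ fs/2 = 2.6 kHz, passes unchanged.
19.8 kHz mod fs = 4.2 kHz.
4.2 kHz > fs/2 = 2.6 kHz, folds to fs − 4.2 kHz = 1 kHz.
14.6 kHz mod fs = 4.2 kHz.
4.2 kHz > fs/2 = 2.6 kHz, folds to fs − 4.2 kHz = 1 kHz.
Distinct values: {1 kHz, 2 kHz}.

1 kHz, 2 kHz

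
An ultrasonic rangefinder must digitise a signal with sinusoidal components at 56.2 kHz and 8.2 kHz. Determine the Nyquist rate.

112.4 kHz

Highest-frequency component: 56.2 kHz.
Nyquist rate = 2 × 56.2 kHz = 112.4 kHz.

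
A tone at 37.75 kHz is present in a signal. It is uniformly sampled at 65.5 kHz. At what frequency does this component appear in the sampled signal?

37.75 kHz > fs/2 = 32.75 kHz, folds to fs − 37.75 kHz = 27.75 kHz.

27.75 kHz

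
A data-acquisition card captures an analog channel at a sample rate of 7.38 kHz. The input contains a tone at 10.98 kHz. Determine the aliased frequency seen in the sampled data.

10.98 kHz mod fs = 3.6 kHz.
3.6 kHz ≤ fs/2 = 3.69 kHz, appears at 3.6 kHz.

3.6 kHz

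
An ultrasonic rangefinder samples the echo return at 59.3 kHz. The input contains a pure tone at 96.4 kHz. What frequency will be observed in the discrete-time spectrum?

22.2 kHz

96.4 kHz mod fs = 37.1 kHz.
37.1 kHz > fs/2 = 29.65 kHz, folds to fs − 37.1 kHz = 22.2 kHz.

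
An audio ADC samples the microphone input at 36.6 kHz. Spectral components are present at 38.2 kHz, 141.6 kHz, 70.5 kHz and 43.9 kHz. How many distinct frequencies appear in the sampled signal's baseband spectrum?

fs/2 = 18.3 kHz.
38.2 kHz mod fs = 1.6 kHz.
1.6 kHz ≤ fs/2 = 18.3 kHz, appears at 1.6 kHz.
141.6 kHz mod fs = 31.8 kHz.
31.8 kHz > fs/2 = 18.3 kHz, folds to fs − 31.8 kHz = 4.8 kHz.
70.5 kHz mod fs = 33.9 kHz.
33.9 kHz > fs/2 = 18.3 kHz, folds to fs − 33.9 kHz = 2.7 kHz.
43.9 kHz mod fs = 7.3 kHz.
7.3 kHz ≤ fs/2 = 18.3 kHz, appears at 7.3 kHz.
Distinct values: {1.6 kHz, 2.7 kHz, 4.8 kHz, 7.3 kHz} → 4.

4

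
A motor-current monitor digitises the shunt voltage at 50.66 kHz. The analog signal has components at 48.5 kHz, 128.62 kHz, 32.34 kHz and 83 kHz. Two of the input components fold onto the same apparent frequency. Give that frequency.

fs/2 = 25.33 kHz.
48.5 kHz > fs/2 = 25.33 kHz, folds to fs − 48.5 kHz = 2.16 kHz.
128.62 kHz mod fs = 27.3 kHz.
27.3 kHz > fs/2 = 25.33 kHz, folds to fs − 27.3 kHz = 23.36 kHz.
32.34 kHz > fs/2 = 25.33 kHz, folds to fs − 32.34 kHz = 18.32 kHz.
83 kHz mod fs = 32.34 kHz.
32.34 kHz > fs/2 = 25.33 kHz, folds to fs − 32.34 kHz = 18.32 kHz.
32.34 kHz and 83 kHz both map to 18.32 kHz.

18.32 kHz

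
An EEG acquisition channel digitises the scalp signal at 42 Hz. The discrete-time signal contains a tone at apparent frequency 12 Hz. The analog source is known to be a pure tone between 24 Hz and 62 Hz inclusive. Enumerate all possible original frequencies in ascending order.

Frequencies that alias to 12 Hz are k·fs ± 12 Hz for integer k ≥ 0.
k=0: 12 Hz.
k=1: 30 Hz, 54 Hz.
k=2: 72 Hz, 96 Hz.
Within [24 Hz, 62 Hz]: 30 Hz, 54 Hz.

30 Hz, 54 Hz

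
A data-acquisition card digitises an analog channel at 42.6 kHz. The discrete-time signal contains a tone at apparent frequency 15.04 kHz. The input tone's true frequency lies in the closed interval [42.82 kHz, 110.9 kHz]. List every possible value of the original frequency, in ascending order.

Frequencies that alias to 15.04 kHz are k·fs ± 15.04 kHz for integer k ≥ 0.
k=0: 15.04 kHz.
k=1: 27.56 kHz, 57.64 kHz.
k=2: 70.16 kHz, 100.24 kHz.
k=3: 112.76 kHz, 142.84 kHz.
Within [42.82 kHz, 110.9 kHz]: 57.64 kHz, 70.16 kHz, 100.24 kHz.

57.64 kHz, 70.16 kHz, 100.24 kHz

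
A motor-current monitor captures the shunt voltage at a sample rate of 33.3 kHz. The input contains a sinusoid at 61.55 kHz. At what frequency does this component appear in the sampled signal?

5.05 kHz

61.55 kHz mod fs = 28.25 kHz.
28.25 kHz > fs/2 = 16.65 kHz, folds to fs − 28.25 kHz = 5.05 kHz.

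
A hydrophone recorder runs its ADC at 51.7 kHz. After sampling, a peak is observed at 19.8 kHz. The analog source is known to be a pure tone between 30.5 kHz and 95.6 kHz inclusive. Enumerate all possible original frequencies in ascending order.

Frequencies that alias to 19.8 kHz are k·fs ± 19.8 kHz for integer k ≥ 0.
k=0: 19.8 kHz.
k=1: 31.9 kHz, 71.5 kHz.
k=2: 83.6 kHz, 123.2 kHz.
k=3: 135.3 kHz, 174.9 kHz.
Within [30.5 kHz, 95.6 kHz]: 31.9 kHz, 71.5 kHz, 83.6 kHz.

31.9 kHz, 71.5 kHz, 83.6 kHz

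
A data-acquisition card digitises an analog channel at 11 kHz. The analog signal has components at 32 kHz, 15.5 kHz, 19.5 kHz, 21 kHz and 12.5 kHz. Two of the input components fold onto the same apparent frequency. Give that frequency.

fs/2 = 5.5 kHz.
32 kHz mod fs = 10 kHz.
10 kHz > fs/2 = 5.5 kHz, folds to fs − 10 kHz = 1 kHz.
15.5 kHz mod fs = 4.5 kHz.
4.5 kHz ≤ fs/2 = 5.5 kHz, appears at 4.5 kHz.
19.5 kHz mod fs = 8.5 kHz.
8.5 kHz > fs/2 = 5.5 kHz, folds to fs − 8.5 kHz = 2.5 kHz.
21 kHz mod fs = 10 kHz.
10 kHz > fs/2 = 5.5 kHz, folds to fs − 10 kHz = 1 kHz.
12.5 kHz mod fs = 1.5 kHz.
1.5 kHz ≤ fs/2 = 5.5 kHz, appears at 1.5 kHz.
21 kHz and 32 kHz both map to 1 kHz.

1 kHz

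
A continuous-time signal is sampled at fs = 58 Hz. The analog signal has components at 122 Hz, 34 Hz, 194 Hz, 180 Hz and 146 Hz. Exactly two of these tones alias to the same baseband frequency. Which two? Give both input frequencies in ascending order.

fs/2 = 29 Hz.
122 Hz mod fs = 6 Hz.
6 Hz ≤ fs/2 = 29 Hz, appears at 6 Hz.
34 Hz > fs/2 = 29 Hz, folds to fs − 34 Hz = 24 Hz.
194 Hz mod fs = 20 Hz.
20 Hz ≤ fs/2 = 29 Hz, appears at 20 Hz.
180 Hz mod fs = 6 Hz.
6 Hz ≤ fs/2 = 29 Hz, appears at 6 Hz.
146 Hz mod fs = 30 Hz.
30 Hz > fs/2 = 29 Hz, folds to fs − 30 Hz = 28 Hz.
122 Hz and 180 Hz both map to 6 Hz.

122 Hz, 180 Hz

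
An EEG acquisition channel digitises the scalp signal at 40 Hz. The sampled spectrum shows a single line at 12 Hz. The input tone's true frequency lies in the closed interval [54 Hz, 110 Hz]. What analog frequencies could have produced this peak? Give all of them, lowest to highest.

68 Hz, 92 Hz, 108 Hz

Frequencies that alias to 12 Hz are k·fs ± 12 Hz for integer k ≥ 0.
k=0: 12 Hz.
k=1: 28 Hz, 52 Hz.
k=2: 68 Hz, 92 Hz.
k=3: 108 Hz, 132 Hz.
k=4: 148 Hz, 172 Hz.
Within [54 Hz, 110 Hz]: 68 Hz, 92 Hz, 108 Hz.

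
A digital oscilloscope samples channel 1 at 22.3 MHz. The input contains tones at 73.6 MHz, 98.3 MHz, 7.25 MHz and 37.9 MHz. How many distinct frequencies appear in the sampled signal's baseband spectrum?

fs/2 = 11.15 MHz.
73.6 MHz mod fs = 6.7 MHz.
6.7 MHz ≤ fs/2 = 11.15 MHz, appears at 6.7 MHz.
98.3 MHz mod fs = 9.1 MHz.
9.1 MHz ≤ fs/2 = 11.15 MHz, appears at 9.1 MHz.
7.25 MHz ≤ fs/2 = 11.15 MHz, passes unchanged.
37.9 MHz mod fs = 15.6 MHz.
15.6 MHz > fs/2 = 11.15 MHz, folds to fs − 15.6 MHz = 6.7 MHz.
Distinct values: {6.7 MHz, 7.25 MHz, 9.1 MHz} → 3.

3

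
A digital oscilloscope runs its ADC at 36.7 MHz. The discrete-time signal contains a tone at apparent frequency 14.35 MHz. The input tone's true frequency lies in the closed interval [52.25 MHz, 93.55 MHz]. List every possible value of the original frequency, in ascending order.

Frequencies that alias to 14.35 MHz are k·fs ± 14.35 MHz for integer k ≥ 0.
k=0: 14.35 MHz.
k=1: 22.35 MHz, 51.05 MHz.
k=2: 59.05 MHz, 87.75 MHz.
k=3: 95.75 MHz, 124.45 MHz.
Within [52.25 MHz, 93.55 MHz]: 59.05 MHz, 87.75 MHz.

59.05 MHz, 87.75 MHz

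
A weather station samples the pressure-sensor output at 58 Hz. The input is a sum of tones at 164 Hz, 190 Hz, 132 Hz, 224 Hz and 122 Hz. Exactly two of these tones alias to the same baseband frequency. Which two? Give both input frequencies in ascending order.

fs/2 = 29 Hz.
164 Hz mod fs = 48 Hz.
48 Hz > fs/2 = 29 Hz, folds to fs − 48 Hz = 10 Hz.
190 Hz mod fs = 16 Hz.
16 Hz ≤ fs/2 = 29 Hz, appears at 16 Hz.
132 Hz mod fs = 16 Hz.
16 Hz ≤ fs/2 = 29 Hz, appears at 16 Hz.
224 Hz mod fs = 50 Hz.
50 Hz > fs/2 = 29 Hz, folds to fs − 50 Hz = 8 Hz.
122 Hz mod fs = 6 Hz.
6 Hz ≤ fs/2 = 29 Hz, appears at 6 Hz.
132 Hz and 190 Hz both map to 16 Hz.

132 Hz, 190 Hz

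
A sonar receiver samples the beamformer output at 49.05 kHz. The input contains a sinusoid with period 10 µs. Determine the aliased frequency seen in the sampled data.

1.9 kHz

T = 10 µs → f = 1/T = 100 kHz.
100 kHz mod fs = 1.9 kHz.
1.9 kHz ≤ fs/2 = 24.525 kHz, appears at 1.9 kHz.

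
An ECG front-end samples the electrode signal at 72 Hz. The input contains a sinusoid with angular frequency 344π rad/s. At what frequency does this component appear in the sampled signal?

ω = 344π rad/s → f = ω/(2π) = 172 Hz.
172 Hz mod fs = 28 Hz.
28 Hz ≤ fs/2 = 36 Hz, appears at 28 Hz.

28 Hz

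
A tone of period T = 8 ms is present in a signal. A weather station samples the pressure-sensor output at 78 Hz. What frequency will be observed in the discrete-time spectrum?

T = 8 ms → f = 1/T = 125 Hz.
125 Hz mod fs = 47 Hz.
47 Hz > fs/2 = 39 Hz, folds to fs − 47 Hz = 31 Hz.

31 Hz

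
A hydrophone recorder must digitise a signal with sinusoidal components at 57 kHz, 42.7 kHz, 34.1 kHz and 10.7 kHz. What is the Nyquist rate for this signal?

114 kHz

Highest-frequency component: 57 kHz.
Nyquist rate = 2 × 57 kHz = 114 kHz.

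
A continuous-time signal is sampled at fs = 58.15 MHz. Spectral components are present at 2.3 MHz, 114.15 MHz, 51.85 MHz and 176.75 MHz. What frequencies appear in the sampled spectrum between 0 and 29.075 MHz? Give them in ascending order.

2.15 MHz, 2.3 MHz, 6.3 MHz

fs/2 = 29.075 MHz.
2.3 MHz ≤ fs/2 = 29.075 MHz, passes unchanged.
114.15 MHz mod fs = 56 MHz.
56 MHz > fs/2 = 29.075 MHz, folds to fs − 56 MHz = 2.15 MHz.
51.85 MHz > fs/2 = 29.075 MHz, folds to fs − 51.85 MHz = 6.3 MHz.
176.75 MHz mod fs = 2.3 MHz.
2.3 MHz ≤ fs/2 = 29.075 MHz, appears at 2.3 MHz.
Distinct values: {2.15 MHz, 2.3 MHz, 6.3 MHz}.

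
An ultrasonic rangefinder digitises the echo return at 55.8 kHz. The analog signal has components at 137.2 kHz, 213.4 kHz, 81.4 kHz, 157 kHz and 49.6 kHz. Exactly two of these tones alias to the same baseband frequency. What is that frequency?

25.6 kHz

fs/2 = 27.9 kHz.
137.2 kHz mod fs = 25.6 kHz.
25.6 kHz ≤ fs/2 = 27.9 kHz, appears at 25.6 kHz.
213.4 kHz mod fs = 46 kHz.
46 kHz > fs/2 = 27.9 kHz, folds to fs − 46 kHz = 9.8 kHz.
81.4 kHz mod fs = 25.6 kHz.
25.6 kHz ≤ fs/2 = 27.9 kHz, appears at 25.6 kHz.
157 kHz mod fs = 45.4 kHz.
45.4 kHz > fs/2 = 27.9 kHz, folds to fs − 45.4 kHz = 10.4 kHz.
49.6 kHz > fs/2 = 27.9 kHz, folds to fs − 49.6 kHz = 6.2 kHz.
81.4 kHz and 137.2 kHz both map to 25.6 kHz.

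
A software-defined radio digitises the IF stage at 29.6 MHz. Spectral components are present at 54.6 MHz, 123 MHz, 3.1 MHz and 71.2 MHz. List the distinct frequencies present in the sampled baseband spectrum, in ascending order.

3.1 MHz, 4.6 MHz, 12 MHz

fs/2 = 14.8 MHz.
54.6 MHz mod fs = 25 MHz.
25 MHz > fs/2 = 14.8 MHz, folds to fs − 25 MHz = 4.6 MHz.
123 MHz mod fs = 4.6 MHz.
4.6 MHz ≤ fs/2 = 14.8 MHz, appears at 4.6 MHz.
3.1 MHz ≤ fs/2 = 14.8 MHz, passes unchanged.
71.2 MHz mod fs = 12 MHz.
12 MHz ≤ fs/2 = 14.8 MHz, appears at 12 MHz.
Distinct values: {3.1 MHz, 4.6 MHz, 12 MHz}.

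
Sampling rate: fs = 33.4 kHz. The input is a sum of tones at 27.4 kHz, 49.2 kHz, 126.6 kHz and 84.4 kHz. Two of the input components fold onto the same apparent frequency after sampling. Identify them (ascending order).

fs/2 = 16.7 kHz.
27.4 kHz > fs/2 = 16.7 kHz, folds to fs − 27.4 kHz = 6 kHz.
49.2 kHz mod fs = 15.8 kHz.
15.8 kHz ≤ fs/2 = 16.7 kHz, appears at 15.8 kHz.
126.6 kHz mod fs = 26.4 kHz.
26.4 kHz > fs/2 = 16.7 kHz, folds to fs − 26.4 kHz = 7 kHz.
84.4 kHz mod fs = 17.6 kHz.
17.6 kHz > fs/2 = 16.7 kHz, folds to fs − 17.6 kHz = 15.8 kHz.
49.2 kHz and 84.4 kHz both map to 15.8 kHz.

49.2 kHz, 84.4 kHz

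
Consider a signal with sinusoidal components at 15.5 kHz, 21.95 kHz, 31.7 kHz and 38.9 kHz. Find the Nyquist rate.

77.8 kHz

Highest-frequency component: 38.9 kHz.
Nyquist rate = 2 × 38.9 kHz = 77.8 kHz.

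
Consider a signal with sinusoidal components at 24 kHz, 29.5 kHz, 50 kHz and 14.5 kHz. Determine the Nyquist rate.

100 kHz

Highest-frequency component: 50 kHz.
Nyquist rate = 2 × 50 kHz = 100 kHz.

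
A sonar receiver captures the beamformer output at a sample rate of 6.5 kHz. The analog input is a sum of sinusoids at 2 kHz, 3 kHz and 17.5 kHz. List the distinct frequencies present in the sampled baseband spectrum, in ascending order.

2 kHz, 3 kHz

fs/2 = 3.25 kHz.
2 kHz ≤ fs/2 = 3.25 kHz, passes unchanged.
3 kHz ≤ fs/2 = 3.25 kHz, passes unchanged.
17.5 kHz mod fs = 4.5 kHz.
4.5 kHz > fs/2 = 3.25 kHz, folds to fs − 4.5 kHz = 2 kHz.
Distinct values: {2 kHz, 3 kHz}.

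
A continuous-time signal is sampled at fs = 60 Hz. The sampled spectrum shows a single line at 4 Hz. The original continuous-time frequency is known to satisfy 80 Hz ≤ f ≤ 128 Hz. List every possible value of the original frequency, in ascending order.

Frequencies that alias to 4 Hz are k·fs ± 4 Hz for integer k ≥ 0.
k=0: 4 Hz.
k=1: 56 Hz, 64 Hz.
k=2: 116 Hz, 124 Hz.
k=3: 176 Hz, 184 Hz.
Within [80 Hz, 128 Hz]: 116 Hz, 124 Hz.

116 Hz, 124 Hz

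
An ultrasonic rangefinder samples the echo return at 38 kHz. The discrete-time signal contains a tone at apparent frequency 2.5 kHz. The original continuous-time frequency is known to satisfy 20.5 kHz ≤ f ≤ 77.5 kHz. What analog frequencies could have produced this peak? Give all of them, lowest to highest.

35.5 kHz, 40.5 kHz, 73.5 kHz

Frequencies that alias to 2.5 kHz are k·fs ± 2.5 kHz for integer k ≥ 0.
k=0: 2.5 kHz.
k=1: 35.5 kHz, 40.5 kHz.
k=2: 73.5 kHz, 78.5 kHz.
k=3: 111.5 kHz, 116.5 kHz.
Within [20.5 kHz, 77.5 kHz]: 35.5 kHz, 40.5 kHz, 73.5 kHz.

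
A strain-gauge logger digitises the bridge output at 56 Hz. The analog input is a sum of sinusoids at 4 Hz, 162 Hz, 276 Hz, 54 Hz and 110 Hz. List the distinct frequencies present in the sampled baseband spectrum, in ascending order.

fs/2 = 28 Hz.
4 Hz ≤ fs/2 = 28 Hz, passes unchanged.
162 Hz mod fs = 50 Hz.
50 Hz > fs/2 = 28 Hz, folds to fs − 50 Hz = 6 Hz.
276 Hz mod fs = 52 Hz.
52 Hz > fs/2 = 28 Hz, folds to fs − 52 Hz = 4 Hz.
54 Hz > fs/2 = 28 Hz, folds to fs − 54 Hz = 2 Hz.
110 Hz mod fs = 54 Hz.
54 Hz > fs/2 = 28 Hz, folds to fs − 54 Hz = 2 Hz.
Distinct values: {2 Hz, 4 Hz, 6 Hz}.

2 Hz, 4 Hz, 6 Hz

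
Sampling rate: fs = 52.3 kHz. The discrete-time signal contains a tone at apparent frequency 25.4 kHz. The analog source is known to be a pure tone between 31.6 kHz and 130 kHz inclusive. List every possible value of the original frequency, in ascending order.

Frequencies that alias to 25.4 kHz are k·fs ± 25.4 kHz for integer k ≥ 0.
k=0: 25.4 kHz.
k=1: 26.9 kHz, 77.7 kHz.
k=2: 79.2 kHz, 130 kHz.
k=3: 131.5 kHz, 182.3 kHz.
Within [31.6 kHz, 130 kHz]: 77.7 kHz, 79.2 kHz, 130 kHz.

77.7 kHz, 79.2 kHz, 130 kHz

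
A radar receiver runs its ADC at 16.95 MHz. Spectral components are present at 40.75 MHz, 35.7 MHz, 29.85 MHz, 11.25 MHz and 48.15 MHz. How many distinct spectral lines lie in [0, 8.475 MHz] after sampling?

fs/2 = 8.475 MHz.
40.75 MHz mod fs = 6.85 MHz.
6.85 MHz ≤ fs/2 = 8.475 MHz, appears at 6.85 MHz.
35.7 MHz mod fs = 1.8 MHz.
1.8 MHz ≤ fs/2 = 8.475 MHz, appears at 1.8 MHz.
29.85 MHz mod fs = 12.9 MHz.
12.9 MHz > fs/2 = 8.475 MHz, folds to fs − 12.9 MHz = 4.05 MHz.
11.25 MHz > fs/2 = 8.475 MHz, folds to fs − 11.25 MHz = 5.7 MHz.
48.15 MHz mod fs = 14.25 MHz.
14.25 MHz > fs/2 = 8.475 MHz, folds to fs − 14.25 MHz = 2.7 MHz.
Distinct values: {1.8 MHz, 2.7 MHz, 4.05 MHz, 5.7 MHz, 6.85 MHz} → 5.

5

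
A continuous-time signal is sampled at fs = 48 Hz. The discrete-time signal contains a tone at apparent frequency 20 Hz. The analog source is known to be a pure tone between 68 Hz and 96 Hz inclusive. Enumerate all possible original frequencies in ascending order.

Frequencies that alias to 20 Hz are k·fs ± 20 Hz for integer k ≥ 0.
k=0: 20 Hz.
k=1: 28 Hz, 68 Hz.
k=2: 76 Hz, 116 Hz.
k=3: 124 Hz, 164 Hz.
Within [68 Hz, 96 Hz]: 68 Hz, 76 Hz.

68 Hz, 76 Hz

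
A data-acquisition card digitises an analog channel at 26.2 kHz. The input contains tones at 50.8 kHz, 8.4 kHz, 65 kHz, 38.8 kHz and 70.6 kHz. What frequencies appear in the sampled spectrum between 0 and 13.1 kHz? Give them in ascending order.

fs/2 = 13.1 kHz.
50.8 kHz mod fs = 24.6 kHz.
24.6 kHz > fs/2 = 13.1 kHz, folds to fs − 24.6 kHz = 1.6 kHz.
8.4 kHz ≤ fs/2 = 13.1 kHz, passes unchanged.
65 kHz mod fs = 12.6 kHz.
12.6 kHz ≤ fs/2 = 13.1 kHz, appears at 12.6 kHz.
38.8 kHz mod fs = 12.6 kHz.
12.6 kHz ≤ fs/2 = 13.1 kHz, appears at 12.6 kHz.
70.6 kHz mod fs = 18.2 kHz.
18.2 kHz > fs/2 = 13.1 kHz, folds to fs − 18.2 kHz = 8 kHz.
Distinct values: {1.6 kHz, 8 kHz, 8.4 kHz, 12.6 kHz}.

1.6 kHz, 8 kHz, 8.4 kHz, 12.6 kHz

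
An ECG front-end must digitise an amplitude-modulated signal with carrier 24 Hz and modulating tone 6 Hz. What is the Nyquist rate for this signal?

60 Hz

AM sidebands sit at fc ± fm = 18 Hz and 30 Hz.
Highest-frequency component: 30 Hz.
Nyquist rate = 2 × 30 Hz = 60 Hz.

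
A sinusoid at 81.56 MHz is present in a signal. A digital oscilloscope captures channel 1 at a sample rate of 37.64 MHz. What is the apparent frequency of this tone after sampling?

81.56 MHz mod fs = 6.28 MHz.
6.28 MHz ≤ fs/2 = 18.82 MHz, appears at 6.28 MHz.

6.28 MHz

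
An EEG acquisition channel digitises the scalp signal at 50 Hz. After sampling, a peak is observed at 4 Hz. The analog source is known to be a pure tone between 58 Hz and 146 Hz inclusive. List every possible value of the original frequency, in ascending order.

Frequencies that alias to 4 Hz are k·fs ± 4 Hz for integer k ≥ 0.
k=0: 4 Hz.
k=1: 46 Hz, 54 Hz.
k=2: 96 Hz, 104 Hz.
k=3: 146 Hz, 154 Hz.
k=4: 196 Hz, 204 Hz.
Within [58 Hz, 146 Hz]: 96 Hz, 104 Hz, 146 Hz.

96 Hz, 104 Hz, 146 Hz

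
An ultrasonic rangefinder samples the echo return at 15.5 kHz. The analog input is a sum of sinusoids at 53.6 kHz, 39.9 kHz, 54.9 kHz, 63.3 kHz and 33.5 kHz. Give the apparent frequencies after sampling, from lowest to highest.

1.3 kHz, 2.5 kHz, 6.6 kHz, 7.1 kHz

fs/2 = 7.75 kHz.
53.6 kHz mod fs = 7.1 kHz.
7.1 kHz ≤ fs/2 = 7.75 kHz, appears at 7.1 kHz.
39.9 kHz mod fs = 8.9 kHz.
8.9 kHz > fs/2 = 7.75 kHz, folds to fs − 8.9 kHz = 6.6 kHz.
54.9 kHz mod fs = 8.4 kHz.
8.4 kHz > fs/2 = 7.75 kHz, folds to fs − 8.4 kHz = 7.1 kHz.
63.3 kHz mod fs = 1.3 kHz.
1.3 kHz ≤ fs/2 = 7.75 kHz, appears at 1.3 kHz.
33.5 kHz mod fs = 2.5 kHz.
2.5 kHz ≤ fs/2 = 7.75 kHz, appears at 2.5 kHz.
Distinct values: {1.3 kHz, 2.5 kHz, 6.6 kHz, 7.1 kHz}.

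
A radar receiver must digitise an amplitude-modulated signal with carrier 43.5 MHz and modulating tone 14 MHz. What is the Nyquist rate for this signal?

115 MHz

AM sidebands sit at fc ± fm = 29.5 MHz and 57.5 MHz.
Highest-frequency component: 57.5 MHz.
Nyquist rate = 2 × 57.5 MHz = 115 MHz.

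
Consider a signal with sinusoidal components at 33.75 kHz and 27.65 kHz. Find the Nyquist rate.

Highest-frequency component: 33.75 kHz.
Nyquist rate = 2 × 33.75 kHz = 67.5 kHz.

67.5 kHz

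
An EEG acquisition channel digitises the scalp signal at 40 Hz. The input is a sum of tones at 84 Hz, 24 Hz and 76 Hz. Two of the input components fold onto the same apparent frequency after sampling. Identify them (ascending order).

76 Hz, 84 Hz

fs/2 = 20 Hz.
84 Hz mod fs = 4 Hz.
4 Hz ≤ fs/2 = 20 Hz, appears at 4 Hz.
24 Hz > fs/2 = 20 Hz, folds to fs − 24 Hz = 16 Hz.
76 Hz mod fs = 36 Hz.
36 Hz > fs/2 = 20 Hz, folds to fs − 36 Hz = 4 Hz.
76 Hz and 84 Hz both map to 4 Hz.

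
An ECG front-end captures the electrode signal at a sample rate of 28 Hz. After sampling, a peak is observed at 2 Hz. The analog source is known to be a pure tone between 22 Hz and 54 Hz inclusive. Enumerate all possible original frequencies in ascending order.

Frequencies that alias to 2 Hz are k·fs ± 2 Hz for integer k ≥ 0.
k=0: 2 Hz.
k=1: 26 Hz, 30 Hz.
k=2: 54 Hz, 58 Hz.
k=3: 82 Hz, 86 Hz.
Within [22 Hz, 54 Hz]: 26 Hz, 30 Hz, 54 Hz.

26 Hz, 30 Hz, 54 Hz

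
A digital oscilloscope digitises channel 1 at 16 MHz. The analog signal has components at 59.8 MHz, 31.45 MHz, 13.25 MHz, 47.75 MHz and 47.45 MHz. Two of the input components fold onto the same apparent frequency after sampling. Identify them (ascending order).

fs/2 = 8 MHz.
59.8 MHz mod fs = 11.8 MHz.
11.8 MHz > fs/2 = 8 MHz, folds to fs − 11.8 MHz = 4.2 MHz.
31.45 MHz mod fs = 15.45 MHz.
15.45 MHz > fs/2 = 8 MHz, folds to fs − 15.45 MHz = 0.55 MHz.
13.25 MHz > fs/2 = 8 MHz, folds to fs − 13.25 MHz = 2.75 MHz.
47.75 MHz mod fs = 15.75 MHz.
15.75 MHz > fs/2 = 8 MHz, folds to fs − 15.75 MHz = 0.25 MHz.
47.45 MHz mod fs = 15.45 MHz.
15.45 MHz > fs/2 = 8 MHz, folds to fs − 15.45 MHz = 0.55 MHz.
31.45 MHz and 47.45 MHz both map to 0.55 MHz.

31.45 MHz, 47.45 MHz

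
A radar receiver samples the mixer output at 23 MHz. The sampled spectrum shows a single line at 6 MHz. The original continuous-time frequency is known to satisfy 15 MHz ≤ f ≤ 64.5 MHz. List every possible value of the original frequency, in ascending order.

Frequencies that alias to 6 MHz are k·fs ± 6 MHz for integer k ≥ 0.
k=0: 6 MHz.
k=1: 17 MHz, 29 MHz.
k=2: 40 MHz, 52 MHz.
k=3: 63 MHz, 75 MHz.
k=4: 86 MHz, 98 MHz.
Within [15 MHz, 64.5 MHz]: 17 MHz, 29 MHz, 40 MHz, 52 MHz, 63 MHz.

17 MHz, 29 MHz, 40 MHz, 52 MHz, 63 MHz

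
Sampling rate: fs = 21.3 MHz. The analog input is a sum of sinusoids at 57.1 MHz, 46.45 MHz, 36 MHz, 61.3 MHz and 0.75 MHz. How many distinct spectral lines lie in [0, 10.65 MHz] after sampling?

5

fs/2 = 10.65 MHz.
57.1 MHz mod fs = 14.5 MHz.
14.5 MHz > fs/2 = 10.65 MHz, folds to fs − 14.5 MHz = 6.8 MHz.
46.45 MHz mod fs = 3.85 MHz.
3.85 MHz ≤ fs/2 = 10.65 MHz, appears at 3.85 MHz.
36 MHz mod fs = 14.7 MHz.
14.7 MHz > fs/2 = 10.65 MHz, folds to fs − 14.7 MHz = 6.6 MHz.
61.3 MHz mod fs = 18.7 MHz.
18.7 MHz > fs/2 = 10.65 MHz, folds to fs − 18.7 MHz = 2.6 MHz.
0.75 MHz ≤ fs/2 = 10.65 MHz, passes unchanged.
Distinct values: {0.75 MHz, 2.6 MHz, 3.85 MHz, 6.6 MHz, 6.8 MHz} → 5.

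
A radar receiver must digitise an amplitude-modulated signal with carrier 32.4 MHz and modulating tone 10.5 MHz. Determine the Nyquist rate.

85.8 MHz

AM sidebands sit at fc ± fm = 21.9 MHz and 42.9 MHz.
Highest-frequency component: 42.9 MHz.
Nyquist rate = 2 × 42.9 MHz = 85.8 MHz.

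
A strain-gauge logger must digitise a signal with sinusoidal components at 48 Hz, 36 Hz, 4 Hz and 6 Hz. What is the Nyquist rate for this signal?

Highest-frequency component: 48 Hz.
Nyquist rate = 2 × 48 Hz = 96 Hz.

96 Hz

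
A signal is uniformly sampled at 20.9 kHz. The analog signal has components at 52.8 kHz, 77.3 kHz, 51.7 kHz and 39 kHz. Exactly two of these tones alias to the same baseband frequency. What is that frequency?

9.9 kHz

fs/2 = 10.45 kHz.
52.8 kHz mod fs = 11 kHz.
11 kHz > fs/2 = 10.45 kHz, folds to fs − 11 kHz = 9.9 kHz.
77.3 kHz mod fs = 14.6 kHz.
14.6 kHz > fs/2 = 10.45 kHz, folds to fs − 14.6 kHz = 6.3 kHz.
51.7 kHz mod fs = 9.9 kHz.
9.9 kHz ≤ fs/2 = 10.45 kHz, appears at 9.9 kHz.
39 kHz mod fs = 18.1 kHz.
18.1 kHz > fs/2 = 10.45 kHz, folds to fs − 18.1 kHz = 2.8 kHz.
51.7 kHz and 52.8 kHz both map to 9.9 kHz.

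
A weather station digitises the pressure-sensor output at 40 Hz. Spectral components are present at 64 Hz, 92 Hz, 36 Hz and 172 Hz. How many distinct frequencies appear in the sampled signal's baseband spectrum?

fs/2 = 20 Hz.
64 Hz mod fs = 24 Hz.
24 Hz > fs/2 = 20 Hz, folds to fs − 24 Hz = 16 Hz.
92 Hz mod fs = 12 Hz.
12 Hz ≤ fs/2 = 20 Hz, appears at 12 Hz.
36 Hz > fs/2 = 20 Hz, folds to fs − 36 Hz = 4 Hz.
172 Hz mod fs = 12 Hz.
12 Hz ≤ fs/2 = 20 Hz, appears at 12 Hz.
Distinct values: {4 Hz, 12 Hz, 16 Hz} → 3.

3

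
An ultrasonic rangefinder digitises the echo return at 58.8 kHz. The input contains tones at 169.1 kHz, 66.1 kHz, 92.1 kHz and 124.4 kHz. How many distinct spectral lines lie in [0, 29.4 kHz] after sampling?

fs/2 = 29.4 kHz.
169.1 kHz mod fs = 51.5 kHz.
51.5 kHz > fs/2 = 29.4 kHz, folds to fs − 51.5 kHz = 7.3 kHz.
66.1 kHz mod fs = 7.3 kHz.
7.3 kHz ≤ fs/2 = 29.4 kHz, appears at 7.3 kHz.
92.1 kHz mod fs = 33.3 kHz.
33.3 kHz > fs/2 = 29.4 kHz, folds to fs − 33.3 kHz = 25.5 kHz.
124.4 kHz mod fs = 6.8 kHz.
6.8 kHz ≤ fs/2 = 29.4 kHz, appears at 6.8 kHz.
Distinct values: {6.8 kHz, 7.3 kHz, 25.5 kHz} → 3.

3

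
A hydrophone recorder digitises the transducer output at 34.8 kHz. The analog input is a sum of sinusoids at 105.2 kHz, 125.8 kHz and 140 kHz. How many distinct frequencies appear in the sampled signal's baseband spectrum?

fs/2 = 17.4 kHz.
105.2 kHz mod fs = 0.8 kHz.
0.8 kHz ≤ fs/2 = 17.4 kHz, appears at 0.8 kHz.
125.8 kHz mod fs = 21.4 kHz.
21.4 kHz > fs/2 = 17.4 kHz, folds to fs − 21.4 kHz = 13.4 kHz.
140 kHz mod fs = 0.8 kHz.
0.8 kHz ≤ fs/2 = 17.4 kHz, appears at 0.8 kHz.
Distinct values: {0.8 kHz, 13.4 kHz} → 2.

2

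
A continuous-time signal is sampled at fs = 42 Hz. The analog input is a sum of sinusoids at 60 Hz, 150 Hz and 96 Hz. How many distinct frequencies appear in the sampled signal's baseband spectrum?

fs/2 = 21 Hz.
60 Hz mod fs = 18 Hz.
18 Hz ≤ fs/2 = 21 Hz, appears at 18 Hz.
150 Hz mod fs = 24 Hz.
24 Hz > fs/2 = 21 Hz, folds to fs − 24 Hz = 18 Hz.
96 Hz mod fs = 12 Hz.
12 Hz ≤ fs/2 = 21 Hz, appears at 12 Hz.
Distinct values: {12 Hz, 18 Hz} → 2.

2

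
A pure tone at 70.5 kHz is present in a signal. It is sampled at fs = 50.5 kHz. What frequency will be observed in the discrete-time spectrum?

70.5 kHz mod fs = 20 kHz.
20 kHz ≤ fs/2 = 25.25 kHz, appears at 20 kHz.

20 kHz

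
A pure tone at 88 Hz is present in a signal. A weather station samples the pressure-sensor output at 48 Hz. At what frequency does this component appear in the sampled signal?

88 Hz mod fs = 40 Hz.
40 Hz > fs/2 = 24 Hz, folds to fs − 40 Hz = 8 Hz.

8 Hz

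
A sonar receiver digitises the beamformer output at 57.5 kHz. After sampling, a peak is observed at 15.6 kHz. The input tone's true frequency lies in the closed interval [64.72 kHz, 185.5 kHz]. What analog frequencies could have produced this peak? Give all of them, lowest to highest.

Frequencies that alias to 15.6 kHz are k·fs ± 15.6 kHz for integer k ≥ 0.
k=0: 15.6 kHz.
k=1: 41.9 kHz, 73.1 kHz.
k=2: 99.4 kHz, 130.6 kHz.
k=3: 156.9 kHz, 188.1 kHz.
k=4: 214.4 kHz, 245.6 kHz.
Within [64.72 kHz, 185.5 kHz]: 73.1 kHz, 99.4 kHz, 130.6 kHz, 156.9 kHz.

73.1 kHz, 99.4 kHz, 130.6 kHz, 156.9 kHz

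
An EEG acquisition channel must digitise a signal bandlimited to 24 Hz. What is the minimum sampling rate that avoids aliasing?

48 Hz

Nyquist rate = 2 × 24 Hz = 48 Hz.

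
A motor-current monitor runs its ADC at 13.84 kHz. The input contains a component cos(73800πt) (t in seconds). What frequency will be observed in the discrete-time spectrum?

4.62 kHz

ω = 73800π rad/s → f = ω/(2π) = 36900 Hz = 36.9 kHz.
36.9 kHz mod fs = 9.22 kHz.
9.22 kHz > fs/2 = 6.92 kHz, folds to fs − 9.22 kHz = 4.62 kHz.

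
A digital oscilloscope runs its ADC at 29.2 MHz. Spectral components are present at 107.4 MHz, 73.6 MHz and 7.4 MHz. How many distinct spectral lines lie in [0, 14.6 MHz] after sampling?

3

fs/2 = 14.6 MHz.
107.4 MHz mod fs = 19.8 MHz.
19.8 MHz > fs/2 = 14.6 MHz, folds to fs − 19.8 MHz = 9.4 MHz.
73.6 MHz mod fs = 15.2 MHz.
15.2 MHz > fs/2 = 14.6 MHz, folds to fs − 15.2 MHz = 14 MHz.
7.4 MHz ≤ fs/2 = 14.6 MHz, passes unchanged.
Distinct values: {7.4 MHz, 9.4 MHz, 14 MHz} → 3.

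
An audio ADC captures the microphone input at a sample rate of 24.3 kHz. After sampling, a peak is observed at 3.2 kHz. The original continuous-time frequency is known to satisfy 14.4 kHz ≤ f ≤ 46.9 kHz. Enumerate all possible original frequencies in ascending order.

Frequencies that alias to 3.2 kHz are k·fs ± 3.2 kHz for integer k ≥ 0.
k=0: 3.2 kHz.
k=1: 21.1 kHz, 27.5 kHz.
k=2: 45.4 kHz, 51.8 kHz.
k=3: 69.7 kHz, 76.1 kHz.
Within [14.4 kHz, 46.9 kHz]: 21.1 kHz, 27.5 kHz, 45.4 kHz.

21.1 kHz, 27.5 kHz, 45.4 kHz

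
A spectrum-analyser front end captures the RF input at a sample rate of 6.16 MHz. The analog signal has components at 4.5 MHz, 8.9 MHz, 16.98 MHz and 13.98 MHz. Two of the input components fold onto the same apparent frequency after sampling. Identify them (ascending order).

4.5 MHz, 13.98 MHz

fs/2 = 3.08 MHz.
4.5 MHz > fs/2 = 3.08 MHz, folds to fs − 4.5 MHz = 1.66 MHz.
8.9 MHz mod fs = 2.74 MHz.
2.74 MHz ≤ fs/2 = 3.08 MHz, appears at 2.74 MHz.
16.98 MHz mod fs = 4.66 MHz.
4.66 MHz > fs/2 = 3.08 MHz, folds to fs − 4.66 MHz = 1.5 MHz.
13.98 MHz mod fs = 1.66 MHz.
1.66 MHz ≤ fs/2 = 3.08 MHz, appears at 1.66 MHz.
4.5 MHz and 13.98 MHz both map to 1.66 MHz.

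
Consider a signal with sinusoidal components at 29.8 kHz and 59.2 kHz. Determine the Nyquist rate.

118.4 kHz

Highest-frequency component: 59.2 kHz.
Nyquist rate = 2 × 59.2 kHz = 118.4 kHz.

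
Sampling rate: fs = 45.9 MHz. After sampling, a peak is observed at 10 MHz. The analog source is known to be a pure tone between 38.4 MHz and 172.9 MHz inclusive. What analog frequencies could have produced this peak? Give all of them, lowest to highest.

55.9 MHz, 81.8 MHz, 101.8 MHz, 127.7 MHz, 147.7 MHz

Frequencies that alias to 10 MHz are k·fs ± 10 MHz for integer k ≥ 0.
k=0: 10 MHz.
k=1: 35.9 MHz, 55.9 MHz.
k=2: 81.8 MHz, 101.8 MHz.
k=3: 127.7 MHz, 147.7 MHz.
k=4: 173.6 MHz, 193.6 MHz.
Within [38.4 MHz, 172.9 MHz]: 55.9 MHz, 81.8 MHz, 101.8 MHz, 127.7 MHz, 147.7 MHz.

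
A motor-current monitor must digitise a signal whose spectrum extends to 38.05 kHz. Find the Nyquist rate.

Nyquist rate = 2 × 38.05 kHz = 76.1 kHz.

76.1 kHz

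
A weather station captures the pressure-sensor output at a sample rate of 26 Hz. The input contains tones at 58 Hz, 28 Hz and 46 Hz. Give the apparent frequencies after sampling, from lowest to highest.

fs/2 = 13 Hz.
58 Hz mod fs = 6 Hz.
6 Hz ≤ fs/2 = 13 Hz, appears at 6 Hz.
28 Hz mod fs = 2 Hz.
2 Hz ≤ fs/2 = 13 Hz, appears at 2 Hz.
46 Hz mod fs = 20 Hz.
20 Hz > fs/2 = 13 Hz, folds to fs − 20 Hz = 6 Hz.
Distinct values: {2 Hz, 6 Hz}.

2 Hz, 6 Hz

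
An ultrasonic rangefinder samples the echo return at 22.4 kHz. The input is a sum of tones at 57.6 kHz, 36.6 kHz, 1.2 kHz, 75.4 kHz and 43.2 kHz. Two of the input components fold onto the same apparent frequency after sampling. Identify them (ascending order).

fs/2 = 11.2 kHz.
57.6 kHz mod fs = 12.8 kHz.
12.8 kHz > fs/2 = 11.2 kHz, folds to fs − 12.8 kHz = 9.6 kHz.
36.6 kHz mod fs = 14.2 kHz.
14.2 kHz > fs/2 = 11.2 kHz, folds to fs − 14.2 kHz = 8.2 kHz.
1.2 kHz ≤ fs/2 = 11.2 kHz, passes unchanged.
75.4 kHz mod fs = 8.2 kHz.
8.2 kHz ≤ fs/2 = 11.2 kHz, appears at 8.2 kHz.
43.2 kHz mod fs = 20.8 kHz.
20.8 kHz > fs/2 = 11.2 kHz, folds to fs − 20.8 kHz = 1.6 kHz.
36.6 kHz and 75.4 kHz both map to 8.2 kHz.

36.6 kHz, 75.4 kHz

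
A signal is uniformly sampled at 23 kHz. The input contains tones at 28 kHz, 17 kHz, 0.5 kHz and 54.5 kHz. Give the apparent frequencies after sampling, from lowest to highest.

fs/2 = 11.5 kHz.
28 kHz mod fs = 5 kHz.
5 kHz ≤ fs/2 = 11.5 kHz, appears at 5 kHz.
17 kHz > fs/2 = 11.5 kHz, folds to fs − 17 kHz = 6 kHz.
0.5 kHz ≤ fs/2 = 11.5 kHz, passes unchanged.
54.5 kHz mod fs = 8.5 kHz.
8.5 kHz ≤ fs/2 = 11.5 kHz, appears at 8.5 kHz.
Distinct values: {0.5 kHz, 5 kHz, 6 kHz, 8.5 kHz}.

0.5 kHz, 5 kHz, 6 kHz, 8.5 kHz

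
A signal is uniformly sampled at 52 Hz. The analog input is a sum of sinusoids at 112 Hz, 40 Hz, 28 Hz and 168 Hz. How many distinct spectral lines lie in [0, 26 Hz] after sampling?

3

fs/2 = 26 Hz.
112 Hz mod fs = 8 Hz.
8 Hz ≤ fs/2 = 26 Hz, appears at 8 Hz.
40 Hz > fs/2 = 26 Hz, folds to fs − 40 Hz = 12 Hz.
28 Hz > fs/2 = 26 Hz, folds to fs − 28 Hz = 24 Hz.
168 Hz mod fs = 12 Hz.
12 Hz ≤ fs/2 = 26 Hz, appears at 12 Hz.
Distinct values: {8 Hz, 12 Hz, 24 Hz} → 3.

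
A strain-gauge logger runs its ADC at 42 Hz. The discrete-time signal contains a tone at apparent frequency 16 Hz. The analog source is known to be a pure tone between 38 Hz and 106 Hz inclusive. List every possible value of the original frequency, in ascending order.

58 Hz, 68 Hz, 100 Hz

Frequencies that alias to 16 Hz are k·fs ± 16 Hz for integer k ≥ 0.
k=0: 16 Hz.
k=1: 26 Hz, 58 Hz.
k=2: 68 Hz, 100 Hz.
k=3: 110 Hz, 142 Hz.
Within [38 Hz, 106 Hz]: 58 Hz, 68 Hz, 100 Hz.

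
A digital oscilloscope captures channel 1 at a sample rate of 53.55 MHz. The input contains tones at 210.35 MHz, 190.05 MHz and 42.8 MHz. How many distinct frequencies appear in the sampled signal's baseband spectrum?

fs/2 = 26.775 MHz.
210.35 MHz mod fs = 49.7 MHz.
49.7 MHz > fs/2 = 26.775 MHz, folds to fs − 49.7 MHz = 3.85 MHz.
190.05 MHz mod fs = 29.4 MHz.
29.4 MHz > fs/2 = 26.775 MHz, folds to fs − 29.4 MHz = 24.15 MHz.
42.8 MHz > fs/2 = 26.775 MHz, folds to fs − 42.8 MHz = 10.75 MHz.
Distinct values: {3.85 MHz, 10.75 MHz, 24.15 MHz} → 3.

3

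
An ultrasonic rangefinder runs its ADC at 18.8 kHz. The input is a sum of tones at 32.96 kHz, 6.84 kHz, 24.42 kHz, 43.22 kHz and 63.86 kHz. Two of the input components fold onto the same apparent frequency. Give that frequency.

fs/2 = 9.4 kHz.
32.96 kHz mod fs = 14.16 kHz.
14.16 kHz > fs/2 = 9.4 kHz, folds to fs − 14.16 kHz = 4.64 kHz.
6.84 kHz ≤ fs/2 = 9.4 kHz, passes unchanged.
24.42 kHz mod fs = 5.62 kHz.
5.62 kHz ≤ fs/2 = 9.4 kHz, appears at 5.62 kHz.
43.22 kHz mod fs = 5.62 kHz.
5.62 kHz ≤ fs/2 = 9.4 kHz, appears at 5.62 kHz.
63.86 kHz mod fs = 7.46 kHz.
7.46 kHz ≤ fs/2 = 9.4 kHz, appears at 7.46 kHz.
24.42 kHz and 43.22 kHz both map to 5.62 kHz.

5.62 kHz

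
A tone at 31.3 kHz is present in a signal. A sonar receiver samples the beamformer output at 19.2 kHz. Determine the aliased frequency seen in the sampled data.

7.1 kHz

31.3 kHz mod fs = 12.1 kHz.
12.1 kHz > fs/2 = 9.6 kHz, folds to fs − 12.1 kHz = 7.1 kHz.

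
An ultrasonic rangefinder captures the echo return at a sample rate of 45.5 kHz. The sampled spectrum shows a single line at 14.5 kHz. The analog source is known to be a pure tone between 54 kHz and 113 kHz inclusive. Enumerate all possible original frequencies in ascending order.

60 kHz, 76.5 kHz, 105.5 kHz

Frequencies that alias to 14.5 kHz are k·fs ± 14.5 kHz for integer k ≥ 0.
k=0: 14.5 kHz.
k=1: 31 kHz, 60 kHz.
k=2: 76.5 kHz, 105.5 kHz.
k=3: 122 kHz, 151 kHz.
Within [54 kHz, 113 kHz]: 60 kHz, 76.5 kHz, 105.5 kHz.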